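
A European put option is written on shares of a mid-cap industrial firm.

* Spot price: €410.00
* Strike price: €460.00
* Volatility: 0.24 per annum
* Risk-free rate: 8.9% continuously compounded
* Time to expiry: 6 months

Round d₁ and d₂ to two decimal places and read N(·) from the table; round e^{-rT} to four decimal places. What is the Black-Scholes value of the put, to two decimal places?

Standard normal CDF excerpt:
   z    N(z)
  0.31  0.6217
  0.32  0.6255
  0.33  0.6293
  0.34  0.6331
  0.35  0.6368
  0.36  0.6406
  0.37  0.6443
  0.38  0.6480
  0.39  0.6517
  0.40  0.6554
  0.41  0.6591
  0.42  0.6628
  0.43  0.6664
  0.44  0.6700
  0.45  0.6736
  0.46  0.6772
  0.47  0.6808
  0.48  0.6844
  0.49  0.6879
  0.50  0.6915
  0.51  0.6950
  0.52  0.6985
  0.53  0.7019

σ√T = 0.24·√0.5 = 0.1697
d₁ = [ln(410/460) + (0.089 + 0.24²/2)·0.5] / 0.1697 = [-0.1151 + 0.0589] / 0.1697 = -0.3310 ≈ -0.33
d₂ = d₁ − σ√T = -0.3310 − 0.1697 = -0.5007 ≈ -0.50
e^(−rT) = e^(−0.089·0.5) = 0.9565
P = 460·0.9565·N(0.50) − 410·N(0.33) = 460·0.9565·0.6915 − 410·0.6293 = 304.2531 − 258.0130 = 46.2401

€46.24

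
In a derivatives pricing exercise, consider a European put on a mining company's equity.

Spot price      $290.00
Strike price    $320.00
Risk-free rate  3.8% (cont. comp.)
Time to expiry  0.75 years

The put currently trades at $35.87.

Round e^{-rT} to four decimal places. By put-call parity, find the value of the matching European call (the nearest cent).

e^(−rT) = e^(−0.038·0.75) = 0.9719
Put-call parity: C − P = S − K·e^(−rT) = 290 − 320·0.9719 = 290 − 311.0080 = -21.0080
C = P + (C − P) = 35.87 + (-21.0080) = 14.8620

$14.86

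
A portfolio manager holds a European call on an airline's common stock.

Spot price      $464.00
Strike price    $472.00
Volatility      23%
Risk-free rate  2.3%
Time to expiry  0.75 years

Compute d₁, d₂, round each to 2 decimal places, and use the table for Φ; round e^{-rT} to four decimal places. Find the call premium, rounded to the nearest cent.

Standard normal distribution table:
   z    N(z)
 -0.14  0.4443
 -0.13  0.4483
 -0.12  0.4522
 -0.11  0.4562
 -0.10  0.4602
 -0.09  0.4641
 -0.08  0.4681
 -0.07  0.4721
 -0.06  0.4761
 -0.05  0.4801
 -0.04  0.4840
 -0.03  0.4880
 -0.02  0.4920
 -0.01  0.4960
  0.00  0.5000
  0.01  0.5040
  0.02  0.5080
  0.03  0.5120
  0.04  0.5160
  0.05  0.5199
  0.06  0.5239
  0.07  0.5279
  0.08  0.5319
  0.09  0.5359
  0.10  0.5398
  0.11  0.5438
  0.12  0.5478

$36.97

σ√T = 0.23·√0.75 = 0.1992
d₁ = [ln(464/472) + (0.023 + 0.23²/2)·0.75] / 0.1992 = [-0.0171 + 0.0371] / 0.1992 = 0.1004 ⇒ 0.10
d₂ = d₁ − σ√T = 0.1004 − 0.1992 = -0.0988 ⇒ -0.10
exp(−rT) = exp(−0.023·0.75) = 0.9829
C = 464·N(0.10) − 472·0.9829·N(-0.10) = 464·0.5398 − 472·0.9829·0.4602 = 250.4672 − 213.5000 = 36.9672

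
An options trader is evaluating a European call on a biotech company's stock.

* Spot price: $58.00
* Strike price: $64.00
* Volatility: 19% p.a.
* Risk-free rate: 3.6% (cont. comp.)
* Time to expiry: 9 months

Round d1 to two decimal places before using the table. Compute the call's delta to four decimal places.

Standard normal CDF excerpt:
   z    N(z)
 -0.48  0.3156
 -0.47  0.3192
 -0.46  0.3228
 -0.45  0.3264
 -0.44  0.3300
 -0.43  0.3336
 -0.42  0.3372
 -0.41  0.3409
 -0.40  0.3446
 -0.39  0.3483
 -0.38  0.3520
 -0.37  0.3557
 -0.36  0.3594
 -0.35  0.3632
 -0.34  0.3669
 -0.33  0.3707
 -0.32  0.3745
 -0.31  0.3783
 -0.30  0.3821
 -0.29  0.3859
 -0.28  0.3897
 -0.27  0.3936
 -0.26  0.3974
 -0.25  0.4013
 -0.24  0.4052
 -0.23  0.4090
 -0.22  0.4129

0.3632

σ√T = 0.19·√0.75 = 0.1645
d₁ = [ln(58/64) + (0.036 + 0.19²/2)·0.75] / 0.1645 = [-0.0984 + 0.0405] / 0.1645 = -0.3519 which rounds to -0.35
N(d₁) = N(-0.35) = 0.3632
Δ_call = N(d₁) = 0.3632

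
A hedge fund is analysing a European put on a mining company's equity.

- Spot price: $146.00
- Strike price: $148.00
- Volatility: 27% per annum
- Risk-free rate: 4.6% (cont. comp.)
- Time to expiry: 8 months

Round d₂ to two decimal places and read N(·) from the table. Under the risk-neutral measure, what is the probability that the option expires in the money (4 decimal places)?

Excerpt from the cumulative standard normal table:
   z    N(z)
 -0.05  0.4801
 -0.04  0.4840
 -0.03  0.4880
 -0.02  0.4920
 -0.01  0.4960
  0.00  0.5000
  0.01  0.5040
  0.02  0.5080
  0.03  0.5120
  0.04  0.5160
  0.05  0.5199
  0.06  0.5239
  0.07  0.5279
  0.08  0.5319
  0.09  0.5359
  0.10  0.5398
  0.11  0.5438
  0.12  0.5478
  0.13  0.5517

0.5120

T = 0.6667;  σ√T = 0.2205
d₁ = [ln(146/148) + (0.046 + 0.27²/2)·0.6667] / 0.2205 = [-0.0136 + 0.0550] / 0.2205 = 0.1876 ⇒ 0.19
d₂ = d₁ − σ√T = 0.1876 − 0.2205 = -0.0328 ⇒ -0.03
Risk-neutral Pr[S_T < K] = N(−d₂) = N(0.03) = 0.5120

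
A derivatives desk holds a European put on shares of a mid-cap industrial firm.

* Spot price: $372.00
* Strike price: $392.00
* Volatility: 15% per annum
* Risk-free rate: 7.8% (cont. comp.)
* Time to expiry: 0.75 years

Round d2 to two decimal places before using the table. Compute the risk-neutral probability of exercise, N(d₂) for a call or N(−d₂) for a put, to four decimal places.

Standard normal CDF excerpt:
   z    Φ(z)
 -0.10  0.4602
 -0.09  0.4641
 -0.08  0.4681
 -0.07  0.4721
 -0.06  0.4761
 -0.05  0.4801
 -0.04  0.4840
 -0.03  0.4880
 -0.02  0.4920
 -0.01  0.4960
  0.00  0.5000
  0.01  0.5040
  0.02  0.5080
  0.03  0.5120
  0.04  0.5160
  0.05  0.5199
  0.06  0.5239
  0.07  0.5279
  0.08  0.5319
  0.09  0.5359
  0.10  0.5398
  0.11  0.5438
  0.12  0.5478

0.5080

σ√T = 0.15·√0.75 = 0.1299
d₁ = [ln(372/392) + (0.078 + 0.15²/2)·0.75] / 0.1299 = [-0.0524 + 0.0669] / 0.1299 = 0.1122 which rounds to 0.11
d₂ = d₁ − σ√T = 0.1122 − 0.1299 = -0.0177 which rounds to -0.02
Pr(exercise) under Q = N(−d₂) = N(0.02) = 0.5080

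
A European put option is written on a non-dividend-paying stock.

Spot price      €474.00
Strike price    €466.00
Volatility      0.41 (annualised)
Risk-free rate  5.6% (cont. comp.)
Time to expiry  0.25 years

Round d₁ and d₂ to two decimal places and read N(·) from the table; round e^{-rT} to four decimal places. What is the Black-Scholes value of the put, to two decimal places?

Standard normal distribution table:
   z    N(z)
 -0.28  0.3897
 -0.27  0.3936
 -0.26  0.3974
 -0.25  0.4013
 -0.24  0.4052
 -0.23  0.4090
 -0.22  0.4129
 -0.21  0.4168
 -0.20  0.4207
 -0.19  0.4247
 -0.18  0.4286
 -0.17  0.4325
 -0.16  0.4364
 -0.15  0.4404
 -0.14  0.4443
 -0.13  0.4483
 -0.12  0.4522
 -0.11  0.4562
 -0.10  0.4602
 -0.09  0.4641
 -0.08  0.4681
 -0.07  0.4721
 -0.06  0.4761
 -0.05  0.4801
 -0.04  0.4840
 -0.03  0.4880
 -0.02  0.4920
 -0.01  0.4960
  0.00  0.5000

€30.40

T = 0.25;  σ√T = 0.2050
ln(S/K) + (r + σ²/2)T = ln(474/466) + (0.056 + 0.41²/2)·0.25 = 0.0170 + 0.0350 = 0.0520
d₁ = 0.0520 / 0.2050 = 0.2538 which rounds to 0.25
d₂ = d₁ − σ√T = 0.2538 − 0.2050 = 0.0488 which rounds to 0.05
exp(−rT) = exp(−0.056·0.25) = 0.9861
N(−d₂) = N(-0.05) = 0.4801;  N(−d₁) = N(-0.25) = 0.4013
P = 466·0.9861·0.4801 − 474·0.4013 = 220.6168 − 190.2162 = 30.4006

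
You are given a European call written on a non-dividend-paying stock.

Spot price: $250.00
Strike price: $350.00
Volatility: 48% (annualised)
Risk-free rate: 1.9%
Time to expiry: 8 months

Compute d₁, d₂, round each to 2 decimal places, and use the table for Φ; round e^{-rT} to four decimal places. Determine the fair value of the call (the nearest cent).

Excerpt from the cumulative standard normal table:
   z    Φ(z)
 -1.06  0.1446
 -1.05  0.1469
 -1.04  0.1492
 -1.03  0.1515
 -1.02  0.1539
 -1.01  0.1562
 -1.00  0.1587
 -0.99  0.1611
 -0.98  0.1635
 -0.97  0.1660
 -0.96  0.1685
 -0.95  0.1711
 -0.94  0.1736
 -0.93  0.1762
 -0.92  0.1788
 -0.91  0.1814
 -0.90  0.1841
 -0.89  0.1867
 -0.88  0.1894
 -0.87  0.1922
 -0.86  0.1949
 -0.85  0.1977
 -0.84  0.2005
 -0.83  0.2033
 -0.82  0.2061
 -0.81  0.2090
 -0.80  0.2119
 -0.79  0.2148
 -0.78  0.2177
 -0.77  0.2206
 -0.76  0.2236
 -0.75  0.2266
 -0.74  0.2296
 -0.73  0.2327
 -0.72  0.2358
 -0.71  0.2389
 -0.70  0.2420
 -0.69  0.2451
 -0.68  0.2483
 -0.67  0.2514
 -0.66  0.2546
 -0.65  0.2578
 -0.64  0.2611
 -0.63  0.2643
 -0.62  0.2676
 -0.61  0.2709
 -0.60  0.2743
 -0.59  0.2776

$12.89

T = 0.6667;  σ√T = 0.3919
d₁ = [ln(250/350) + (0.019 + 0.48²/2)·0.6667] / 0.3919 = [-0.3365 + 0.0895] / 0.3919 = -0.6302 ≈ -0.63
d₂ = d₁ − σ√T = -0.6302 − 0.3919 = -1.0222 ≈ -1.02
exp(−rT) = exp(−0.019·0.6667) = 0.9874
C = 250·N(-0.63) − 350·0.9874·N(-1.02) = 250·0.2643 − 350·0.9874·0.1539 = 66.0750 − 53.1863 = 12.8887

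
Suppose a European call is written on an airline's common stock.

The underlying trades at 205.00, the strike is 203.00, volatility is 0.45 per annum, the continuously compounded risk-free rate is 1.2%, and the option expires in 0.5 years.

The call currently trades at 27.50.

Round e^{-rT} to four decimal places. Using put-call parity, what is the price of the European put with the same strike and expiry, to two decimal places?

exp(−rT) = exp(−0.012·0.5) = 0.9940
Put-call parity: C − P = S − K·e^(−rT) = 205 − 203·0.9940 = 205 − 201.7820 = 3.2180
P = C − (C − P) = 27.50 − (3.2180) = 24.2820

24.28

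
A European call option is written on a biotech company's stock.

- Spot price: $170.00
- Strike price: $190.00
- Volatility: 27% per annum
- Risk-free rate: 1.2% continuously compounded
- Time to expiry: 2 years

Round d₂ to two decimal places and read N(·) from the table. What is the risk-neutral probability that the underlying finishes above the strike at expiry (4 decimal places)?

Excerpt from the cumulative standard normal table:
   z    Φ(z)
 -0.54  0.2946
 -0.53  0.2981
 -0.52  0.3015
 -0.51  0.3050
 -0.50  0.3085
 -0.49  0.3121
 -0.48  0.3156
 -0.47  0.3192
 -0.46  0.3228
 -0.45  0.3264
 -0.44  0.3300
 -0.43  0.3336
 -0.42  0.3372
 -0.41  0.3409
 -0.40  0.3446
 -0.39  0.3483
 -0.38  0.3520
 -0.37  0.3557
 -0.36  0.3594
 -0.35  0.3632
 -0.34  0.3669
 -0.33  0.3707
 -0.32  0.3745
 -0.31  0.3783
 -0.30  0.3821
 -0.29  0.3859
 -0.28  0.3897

0.3372

σ√T = 0.27 × 1.4142 = 0.3818
ln(S/K) + (r + σ²/2)T = ln(170/190) + (0.012 + 0.27²/2)·2 = -0.1112 + 0.0969 = -0.0143
d₁ = -0.0143 / 0.3818 = -0.0375 which rounds to -0.04
d₂ = d₁ − σ√T = -0.0375 − 0.3818 = -0.4194 which rounds to -0.42
Pr(exercise) under Q = N(d₂) = 0.3372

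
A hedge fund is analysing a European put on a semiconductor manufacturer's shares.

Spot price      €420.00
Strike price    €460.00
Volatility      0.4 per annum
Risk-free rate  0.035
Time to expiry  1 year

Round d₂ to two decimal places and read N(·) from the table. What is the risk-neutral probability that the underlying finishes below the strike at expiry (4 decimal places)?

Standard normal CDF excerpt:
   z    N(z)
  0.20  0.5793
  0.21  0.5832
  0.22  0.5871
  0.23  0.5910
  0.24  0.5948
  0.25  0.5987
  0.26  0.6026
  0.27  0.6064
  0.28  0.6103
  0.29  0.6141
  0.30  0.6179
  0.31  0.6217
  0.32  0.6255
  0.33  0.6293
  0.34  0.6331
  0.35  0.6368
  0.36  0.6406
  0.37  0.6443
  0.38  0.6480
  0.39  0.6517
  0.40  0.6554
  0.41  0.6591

T = 1;  σ√T = 0.4000
d₁ = [ln(420/460) + (0.035 + ½·0.4²)·1] / (σ√T) = (-0.0910 + 0.1150) / 0.4000 = 0.0601 → 0.06
d₂ = 0.0601 − 0.4000 = -0.3399 → -0.34
Risk-neutral Pr[S_T < K] = N(−d₂) = N(0.34) = 0.6331

0.6331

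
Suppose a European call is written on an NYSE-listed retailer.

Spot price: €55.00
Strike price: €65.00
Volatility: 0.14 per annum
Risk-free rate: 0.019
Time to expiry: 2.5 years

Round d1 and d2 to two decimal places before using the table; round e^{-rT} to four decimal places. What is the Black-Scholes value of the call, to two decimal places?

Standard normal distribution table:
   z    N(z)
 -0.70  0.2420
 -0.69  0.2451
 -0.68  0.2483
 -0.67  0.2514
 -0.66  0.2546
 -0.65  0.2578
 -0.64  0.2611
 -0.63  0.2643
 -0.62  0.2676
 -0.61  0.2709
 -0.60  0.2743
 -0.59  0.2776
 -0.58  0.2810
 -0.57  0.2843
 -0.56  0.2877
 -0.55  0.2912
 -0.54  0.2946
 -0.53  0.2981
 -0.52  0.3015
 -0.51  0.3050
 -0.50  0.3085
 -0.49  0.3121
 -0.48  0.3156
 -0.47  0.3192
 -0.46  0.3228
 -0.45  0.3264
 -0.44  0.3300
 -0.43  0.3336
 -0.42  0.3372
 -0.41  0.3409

σ√T = 0.14 × 1.5811 = 0.2214
d₁ = [ln(55/65) + (0.019 + 0.14²/2)·2.5] / 0.2214 = [-0.1671 + 0.0720] / 0.2214 = -0.4294 ≈ -0.43
d₂ = d₁ − σ√T = -0.4294 − 0.2214 = -0.6508 ≈ -0.65
exp(−rT) = exp(−0.019·2.5) = 0.9536
N(d₁) = N(-0.43) = 0.3336;  N(d₂) = N(-0.65) = 0.2578
C = 55·0.3336 − 65·0.9536·0.2578 = 18.3480 − 15.9795 = 2.3685

€2.37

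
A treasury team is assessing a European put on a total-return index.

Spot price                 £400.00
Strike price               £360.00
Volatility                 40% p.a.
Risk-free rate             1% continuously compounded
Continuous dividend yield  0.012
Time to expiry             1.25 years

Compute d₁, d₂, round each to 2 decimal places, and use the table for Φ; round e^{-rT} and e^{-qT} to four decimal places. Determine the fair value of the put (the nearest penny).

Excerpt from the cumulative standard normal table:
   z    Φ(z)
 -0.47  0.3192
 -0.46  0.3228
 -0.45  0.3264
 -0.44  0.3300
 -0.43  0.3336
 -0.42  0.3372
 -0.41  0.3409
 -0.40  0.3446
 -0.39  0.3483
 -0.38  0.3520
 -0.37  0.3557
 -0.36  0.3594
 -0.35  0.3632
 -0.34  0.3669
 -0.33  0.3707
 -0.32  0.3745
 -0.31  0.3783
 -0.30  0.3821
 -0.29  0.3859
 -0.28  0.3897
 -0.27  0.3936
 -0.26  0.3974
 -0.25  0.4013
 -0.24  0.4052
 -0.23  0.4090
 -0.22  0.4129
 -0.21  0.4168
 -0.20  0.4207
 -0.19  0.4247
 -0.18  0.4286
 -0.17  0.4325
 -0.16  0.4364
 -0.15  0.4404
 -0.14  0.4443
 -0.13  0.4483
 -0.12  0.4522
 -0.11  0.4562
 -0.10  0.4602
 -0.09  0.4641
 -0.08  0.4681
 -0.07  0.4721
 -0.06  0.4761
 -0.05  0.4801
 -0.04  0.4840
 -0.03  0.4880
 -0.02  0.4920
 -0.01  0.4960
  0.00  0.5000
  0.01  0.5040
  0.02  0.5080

£47.73

σ√T = 0.4 × 1.1180 = 0.4472
d₁ = [ln(400/360) + (0.01 − 0.012 + ½·0.4²)·1.25] / (σ√T) = (0.1054 + 0.0975) / 0.4472 = 0.4536 ⇒ 0.45
d₂ = 0.4536 − 0.4472 = 0.0064 ⇒ 0.01
exp(−qT) = exp(−0.012·1.25) = 0.9851;  exp(−rT) = exp(−0.01·1.25) = 0.9876
N(−d₂) = N(-0.01) = 0.4960;  N(−d₁) = N(-0.45) = 0.3264
P = 360·0.9876·0.4960 − 400·0.9851·0.3264 = 176.3459 − 128.6147 = 47.7312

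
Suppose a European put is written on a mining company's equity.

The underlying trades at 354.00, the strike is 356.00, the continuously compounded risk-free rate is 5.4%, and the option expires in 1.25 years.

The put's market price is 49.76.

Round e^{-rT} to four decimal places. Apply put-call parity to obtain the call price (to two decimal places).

e^(−rT) = e^(−0.054·1.25) = 0.9347
Put-call parity: C − P = S − K·e^(−rT) = 354 − 356·0.9347 = 354 − 332.7532 = 21.2468
C = P + (C − P) = 49.76 + (21.2468) = 71.0068

71.01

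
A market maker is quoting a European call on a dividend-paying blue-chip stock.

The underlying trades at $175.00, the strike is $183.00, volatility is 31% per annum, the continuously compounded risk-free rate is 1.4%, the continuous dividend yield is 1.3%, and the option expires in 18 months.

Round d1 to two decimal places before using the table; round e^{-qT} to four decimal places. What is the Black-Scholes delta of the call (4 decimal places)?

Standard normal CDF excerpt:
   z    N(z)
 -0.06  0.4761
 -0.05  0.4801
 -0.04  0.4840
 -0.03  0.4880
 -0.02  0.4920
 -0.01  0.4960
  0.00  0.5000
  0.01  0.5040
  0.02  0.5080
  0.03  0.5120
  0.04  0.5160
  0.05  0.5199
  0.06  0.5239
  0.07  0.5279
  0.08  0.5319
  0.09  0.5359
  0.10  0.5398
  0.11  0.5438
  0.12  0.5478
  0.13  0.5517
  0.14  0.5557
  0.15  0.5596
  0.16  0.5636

0.5216

T = 1.5;  σ√T = 0.3797
ln(S/K) + (r − q + σ²/2)T = ln(175/183) + (0.014 − 0.013 + 0.31²/2)·1.5 = -0.0447 + 0.0736 = 0.0289
d₁ = 0.0289 / 0.3797 = 0.0761 ≈ 0.08
N(d₁) = N(0.08) = 0.5319
Δ_call = exp(−qT)·N(d₁) = 0.9807·0.5319 = 0.5216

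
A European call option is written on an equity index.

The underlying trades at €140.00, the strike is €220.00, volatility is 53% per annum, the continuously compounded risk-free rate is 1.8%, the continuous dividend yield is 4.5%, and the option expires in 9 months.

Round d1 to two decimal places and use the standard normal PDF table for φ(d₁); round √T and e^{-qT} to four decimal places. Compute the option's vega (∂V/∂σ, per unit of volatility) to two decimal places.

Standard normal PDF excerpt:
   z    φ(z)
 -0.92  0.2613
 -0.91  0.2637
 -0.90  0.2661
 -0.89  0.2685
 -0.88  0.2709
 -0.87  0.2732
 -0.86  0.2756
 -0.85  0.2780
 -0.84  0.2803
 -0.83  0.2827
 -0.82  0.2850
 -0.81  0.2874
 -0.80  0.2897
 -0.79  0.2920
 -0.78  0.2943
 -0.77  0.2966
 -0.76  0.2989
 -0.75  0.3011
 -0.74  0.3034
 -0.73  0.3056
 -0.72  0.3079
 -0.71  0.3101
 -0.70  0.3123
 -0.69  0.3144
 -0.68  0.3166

σ√T = 0.53 × 0.8660 = 0.4590
d₁ = [ln(140/220) + (0.018 − 0.045 + 0.53²/2)·0.75] / 0.4590 = [-0.4520 + 0.0851] / 0.4590 = -0.7994 which rounds to -0.80
√T = √0.75 = 0.8660
φ(d₁) = φ(-0.80) = 0.2897
exp(−qT) = exp(−0.045·0.75) = 0.9668
vega = S·exp(−qT)·φ(d₁)·√T = 140·0.9668·0.2897·0.8660 = 33.9571

33.96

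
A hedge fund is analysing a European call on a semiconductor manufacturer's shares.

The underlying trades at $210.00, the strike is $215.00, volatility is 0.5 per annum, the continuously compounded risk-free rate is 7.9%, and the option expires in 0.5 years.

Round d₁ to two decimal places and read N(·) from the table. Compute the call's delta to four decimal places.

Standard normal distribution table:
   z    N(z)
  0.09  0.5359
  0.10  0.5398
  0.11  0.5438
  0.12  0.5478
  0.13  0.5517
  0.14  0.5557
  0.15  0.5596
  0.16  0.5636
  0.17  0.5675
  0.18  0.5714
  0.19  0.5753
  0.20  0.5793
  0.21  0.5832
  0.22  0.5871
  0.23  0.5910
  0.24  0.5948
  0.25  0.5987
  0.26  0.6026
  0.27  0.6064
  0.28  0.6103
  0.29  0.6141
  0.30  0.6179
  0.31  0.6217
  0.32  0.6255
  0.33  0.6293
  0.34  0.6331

σ√T = 0.5 × 0.7071 = 0.3536
d₁ = [ln(210/215) + (0.079 + ½·0.5²)·0.5] / (σ√T) = (-0.0235 + 0.1020) / 0.3536 = 0.2219 ≈ 0.22
N(d₁) = N(0.22) = 0.5871
Δ_call = N(d₁) = 0.5871

0.5871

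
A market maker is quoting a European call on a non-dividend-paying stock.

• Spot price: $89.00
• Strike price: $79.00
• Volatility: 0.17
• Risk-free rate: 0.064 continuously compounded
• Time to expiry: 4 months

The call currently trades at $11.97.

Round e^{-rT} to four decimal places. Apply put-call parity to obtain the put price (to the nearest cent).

exp(−rT) = exp(−0.064·0.3333) = 0.9789
Put-call parity: C − P = S − K·e^(−rT) = 89 − 79·0.9789 = 89 − 77.3331 = 11.6669
P = C − (C − P) = 11.97 − (11.6669) = 0.3031

$0.30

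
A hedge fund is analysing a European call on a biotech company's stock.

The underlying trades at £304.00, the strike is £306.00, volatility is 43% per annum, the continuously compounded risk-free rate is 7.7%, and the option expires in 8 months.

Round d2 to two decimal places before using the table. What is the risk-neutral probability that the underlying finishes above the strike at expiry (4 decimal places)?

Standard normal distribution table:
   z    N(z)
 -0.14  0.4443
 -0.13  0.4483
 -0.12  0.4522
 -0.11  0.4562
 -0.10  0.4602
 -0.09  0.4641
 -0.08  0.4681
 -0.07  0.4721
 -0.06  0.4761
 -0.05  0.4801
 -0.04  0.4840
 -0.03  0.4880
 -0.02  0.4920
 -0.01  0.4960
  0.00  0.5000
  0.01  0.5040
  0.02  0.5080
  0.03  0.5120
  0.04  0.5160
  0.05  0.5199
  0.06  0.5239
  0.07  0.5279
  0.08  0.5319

T = 0.6667;  σ√T = 0.3511
d₁ = [ln(304/306) + (0.077 + 0.43²/2)·0.6667] / 0.3511 = [-0.0066 + 0.1130] / 0.3511 = 0.3031 → 0.30
d₂ = d₁ − σ√T = 0.3031 − 0.3511 = -0.0480 → -0.05
Risk-neutral Pr[S_T > K] = N(d₂) = N(-0.05) = 0.4801

0.4801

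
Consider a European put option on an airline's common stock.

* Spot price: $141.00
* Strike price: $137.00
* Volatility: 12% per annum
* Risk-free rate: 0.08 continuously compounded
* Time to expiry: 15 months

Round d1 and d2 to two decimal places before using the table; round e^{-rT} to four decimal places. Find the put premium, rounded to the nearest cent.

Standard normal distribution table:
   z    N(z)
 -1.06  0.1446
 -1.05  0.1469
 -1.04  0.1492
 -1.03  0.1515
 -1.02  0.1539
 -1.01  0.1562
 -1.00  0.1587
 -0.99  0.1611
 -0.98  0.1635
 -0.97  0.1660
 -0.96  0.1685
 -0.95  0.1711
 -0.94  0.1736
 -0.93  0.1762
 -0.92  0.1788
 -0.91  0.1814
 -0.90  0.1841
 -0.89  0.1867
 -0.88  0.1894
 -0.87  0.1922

$1.78

σ√T = 0.12 × 1.1180 = 0.1342
d₁ = [ln(141/137) + (0.08 + 0.12²/2)·1.25] / 0.1342 = [0.0288 + 0.1090] / 0.1342 = 1.0269 → 1.03
d₂ = d₁ − σ√T = 1.0269 − 0.1342 = 0.8928 → 0.89
exp(−rT) = exp(−0.08·1.25) = 0.9048
N(−d₂) = N(-0.89) = 0.1867;  N(−d₁) = N(-1.03) = 0.1515
P = 137·0.9048·0.1867 − 141·0.1515 = 23.1429 − 21.3615 = 1.7814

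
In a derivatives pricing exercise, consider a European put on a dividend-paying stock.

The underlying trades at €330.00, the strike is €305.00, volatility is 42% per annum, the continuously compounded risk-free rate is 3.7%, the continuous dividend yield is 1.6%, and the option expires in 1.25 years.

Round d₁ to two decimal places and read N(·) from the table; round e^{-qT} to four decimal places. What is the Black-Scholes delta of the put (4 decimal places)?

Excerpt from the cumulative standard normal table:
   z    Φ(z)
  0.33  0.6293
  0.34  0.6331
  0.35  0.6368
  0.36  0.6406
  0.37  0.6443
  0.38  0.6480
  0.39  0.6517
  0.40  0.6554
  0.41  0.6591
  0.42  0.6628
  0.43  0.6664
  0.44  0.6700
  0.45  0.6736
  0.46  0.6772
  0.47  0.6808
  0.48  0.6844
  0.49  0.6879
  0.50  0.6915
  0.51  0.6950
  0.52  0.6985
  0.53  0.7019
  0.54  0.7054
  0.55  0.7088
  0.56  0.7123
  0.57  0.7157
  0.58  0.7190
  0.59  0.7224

-0.3164

σ√T = 0.42·√1.25 = 0.4696
ln(S/K) + (r − q + σ²/2)T = ln(330/305) + (0.037 − 0.016 + 0.42²/2)·1.25 = 0.0788 + 0.1365 = 0.2153
d₁ = 0.2153 / 0.4696 = 0.4585 → 0.46
N(d₁) = N(0.46) = 0.6772
Δ_put = e^(−qT)·(N(d₁) − 1) = 0.9802·(0.6772 − 1) = -0.3164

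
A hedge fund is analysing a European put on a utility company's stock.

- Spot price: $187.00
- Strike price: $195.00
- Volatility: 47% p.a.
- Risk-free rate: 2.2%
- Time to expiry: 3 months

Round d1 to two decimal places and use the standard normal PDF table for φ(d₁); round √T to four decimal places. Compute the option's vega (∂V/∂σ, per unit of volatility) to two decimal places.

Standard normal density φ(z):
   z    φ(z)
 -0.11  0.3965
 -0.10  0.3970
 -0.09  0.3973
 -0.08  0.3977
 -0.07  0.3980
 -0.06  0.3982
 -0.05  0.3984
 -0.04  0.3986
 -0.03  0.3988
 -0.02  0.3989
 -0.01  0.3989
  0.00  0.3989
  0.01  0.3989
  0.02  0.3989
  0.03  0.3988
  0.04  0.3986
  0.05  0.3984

T = 0.25;  σ√T = 0.2350
d₁ = [ln(187/195) + (0.022 + 0.47²/2)·0.25] / 0.2350 = [-0.0419 + 0.0331] / 0.2350 = -0.0374 → -0.04
√T = √0.25 = 0.5000
φ(d₁) = φ(-0.04) = 0.3986
vega = S·φ(d₁)·√T = 187·0.3986·0.5000 = 37.2691

37.27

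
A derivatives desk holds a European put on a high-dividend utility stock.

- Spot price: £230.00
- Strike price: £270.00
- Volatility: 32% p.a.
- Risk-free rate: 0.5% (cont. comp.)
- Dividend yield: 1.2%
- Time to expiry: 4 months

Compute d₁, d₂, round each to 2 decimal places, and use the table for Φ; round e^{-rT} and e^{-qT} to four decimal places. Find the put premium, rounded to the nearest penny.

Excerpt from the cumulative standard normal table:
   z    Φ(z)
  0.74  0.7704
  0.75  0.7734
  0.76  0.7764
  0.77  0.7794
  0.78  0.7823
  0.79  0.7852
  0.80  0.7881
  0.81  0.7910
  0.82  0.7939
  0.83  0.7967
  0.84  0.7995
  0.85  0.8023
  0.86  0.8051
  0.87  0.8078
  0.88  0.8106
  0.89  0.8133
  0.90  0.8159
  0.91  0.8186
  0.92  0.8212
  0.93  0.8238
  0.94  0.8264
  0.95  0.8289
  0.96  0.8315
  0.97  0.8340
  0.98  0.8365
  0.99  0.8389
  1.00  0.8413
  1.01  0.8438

T = 0.3333;  σ√T = 0.1848
d₁ = [ln(230/270) + (0.005 − 0.012 + 0.32²/2)·0.3333] / 0.1848 = [-0.1603 + 0.0147] / 0.1848 = -0.7881 ⇒ -0.79
d₂ = d₁ − σ√T = -0.7881 − 0.1848 = -0.9729 ⇒ -0.97
exp(−qT) = exp(−0.012·0.3333) = 0.9960;  exp(−rT) = exp(−0.005·0.3333) = 0.9983
N(−d₂) = N(0.97) = 0.8340;  N(−d₁) = N(0.79) = 0.7852
P = 270·0.9983·0.8340 − 230·0.9960·0.7852 = 224.7972 − 179.8736 = 44.9236

£44.92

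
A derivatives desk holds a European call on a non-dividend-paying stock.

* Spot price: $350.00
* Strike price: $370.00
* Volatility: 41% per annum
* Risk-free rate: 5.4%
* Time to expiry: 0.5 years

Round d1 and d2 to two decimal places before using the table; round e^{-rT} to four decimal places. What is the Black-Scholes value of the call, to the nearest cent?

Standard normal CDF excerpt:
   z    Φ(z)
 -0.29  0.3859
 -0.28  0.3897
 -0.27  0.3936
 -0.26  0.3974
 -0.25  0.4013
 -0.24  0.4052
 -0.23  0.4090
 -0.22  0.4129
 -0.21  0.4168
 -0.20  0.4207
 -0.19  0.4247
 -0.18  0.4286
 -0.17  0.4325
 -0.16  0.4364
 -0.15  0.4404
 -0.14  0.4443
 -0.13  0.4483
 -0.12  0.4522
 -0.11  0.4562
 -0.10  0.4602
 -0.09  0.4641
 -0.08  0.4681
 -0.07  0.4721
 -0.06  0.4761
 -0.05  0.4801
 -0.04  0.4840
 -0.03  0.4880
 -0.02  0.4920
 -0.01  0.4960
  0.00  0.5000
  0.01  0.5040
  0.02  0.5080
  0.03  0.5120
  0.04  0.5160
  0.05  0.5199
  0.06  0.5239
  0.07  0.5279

σ√T = 0.41 × 0.7071 = 0.2899
d₁ = [ln(350/370) + (0.054 + 0.41²/2)·0.5] / 0.2899 = [-0.0556 + 0.0690] / 0.2899 = 0.0464 ≈ 0.05
d₂ = d₁ − σ√T = 0.0464 − 0.2899 = -0.2435 ≈ -0.24
e^(−rT) = e^(−0.054·0.5) = 0.9734
N(d₁) = N(0.05) = 0.5199;  N(d₂) = N(-0.24) = 0.4052
C = 350·0.5199 − 370·0.9734·0.4052 = 181.9650 − 145.9360 = 36.0290

$36.03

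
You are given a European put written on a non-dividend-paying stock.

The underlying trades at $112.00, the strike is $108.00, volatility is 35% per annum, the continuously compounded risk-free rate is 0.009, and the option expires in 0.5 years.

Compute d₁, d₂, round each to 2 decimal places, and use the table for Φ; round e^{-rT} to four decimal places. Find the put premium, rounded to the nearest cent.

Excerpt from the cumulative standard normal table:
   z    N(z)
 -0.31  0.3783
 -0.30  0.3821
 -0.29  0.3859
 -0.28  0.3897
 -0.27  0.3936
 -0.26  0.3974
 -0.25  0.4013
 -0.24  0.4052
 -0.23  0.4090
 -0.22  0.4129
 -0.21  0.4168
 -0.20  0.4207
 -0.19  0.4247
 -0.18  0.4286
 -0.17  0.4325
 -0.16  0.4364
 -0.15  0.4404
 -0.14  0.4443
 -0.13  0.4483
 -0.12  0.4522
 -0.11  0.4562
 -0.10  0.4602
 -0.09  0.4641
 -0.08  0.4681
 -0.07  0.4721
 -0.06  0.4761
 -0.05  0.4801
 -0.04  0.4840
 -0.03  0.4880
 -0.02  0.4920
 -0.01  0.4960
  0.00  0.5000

$8.82

σ√T = 0.35 × 0.7071 = 0.2475
d₁ = [ln(112/108) + (0.009 + ½·0.35²)·0.5] / (σ√T) = (0.0364 + 0.0351) / 0.2475 = 0.2889 which rounds to 0.29
d₂ = 0.2889 − 0.2475 = 0.0414 which rounds to 0.04
exp(−rT) = exp(−0.009·0.5) = 0.9955
N(−d₂) = N(-0.04) = 0.4840;  N(−d₁) = N(-0.29) = 0.3859
P = 108·0.9955·0.4840 − 112·0.3859 = 52.0368 − 43.2208 = 8.8160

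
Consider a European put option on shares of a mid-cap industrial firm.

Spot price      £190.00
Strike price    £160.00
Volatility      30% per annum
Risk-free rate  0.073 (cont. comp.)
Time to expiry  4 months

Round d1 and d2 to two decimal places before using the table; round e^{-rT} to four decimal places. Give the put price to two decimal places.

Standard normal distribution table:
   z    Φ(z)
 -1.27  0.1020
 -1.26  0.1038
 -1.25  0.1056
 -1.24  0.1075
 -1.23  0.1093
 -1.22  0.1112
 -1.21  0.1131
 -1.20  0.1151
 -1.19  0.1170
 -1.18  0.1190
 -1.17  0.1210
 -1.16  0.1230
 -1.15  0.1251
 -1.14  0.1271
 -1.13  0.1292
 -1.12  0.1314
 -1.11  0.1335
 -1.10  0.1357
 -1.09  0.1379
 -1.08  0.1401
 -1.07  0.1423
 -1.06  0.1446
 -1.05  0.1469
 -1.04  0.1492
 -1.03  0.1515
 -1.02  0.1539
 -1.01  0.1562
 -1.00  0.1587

£1.81

T = 0.3333;  σ√T = 0.1732
d₁ = [ln(190/160) + (0.073 + ½·0.3²)·0.3333] / (σ√T) = (0.1719 + 0.0393) / 0.1732 = 1.2193 → 1.22
d₂ = 1.2193 − 0.1732 = 1.0461 → 1.05
exp(−rT) = exp(−0.073·0.3333) = 0.9760
N(−d₂) = N(-1.05) = 0.1469;  N(−d₁) = N(-1.22) = 0.1112
P = 160·0.9760·0.1469 − 190·0.1112 = 22.9399 − 21.1280 = 1.8119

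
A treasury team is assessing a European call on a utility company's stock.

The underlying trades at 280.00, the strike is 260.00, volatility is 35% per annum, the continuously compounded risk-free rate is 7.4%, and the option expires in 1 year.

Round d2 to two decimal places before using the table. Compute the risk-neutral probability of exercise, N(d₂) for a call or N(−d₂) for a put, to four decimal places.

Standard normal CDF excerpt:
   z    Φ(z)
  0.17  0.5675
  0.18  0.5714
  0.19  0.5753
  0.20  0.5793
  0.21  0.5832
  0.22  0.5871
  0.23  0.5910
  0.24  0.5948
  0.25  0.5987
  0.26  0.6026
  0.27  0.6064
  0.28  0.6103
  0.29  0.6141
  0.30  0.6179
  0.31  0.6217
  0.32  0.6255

0.5987

σ√T = 0.35 × 1.0000 = 0.3500
ln(S/K) + (r + σ²/2)T = ln(280/260) + (0.074 + 0.35²/2)·1 = 0.0741 + 0.1352 = 0.2094
d₁ = 0.2094 / 0.3500 = 0.5982 ≈ 0.60
d₂ = d₁ − σ√T = 0.5982 − 0.3500 = 0.2482 ≈ 0.25
Risk-neutral Pr[S_T > K] = N(d₂) = N(0.25) = 0.5987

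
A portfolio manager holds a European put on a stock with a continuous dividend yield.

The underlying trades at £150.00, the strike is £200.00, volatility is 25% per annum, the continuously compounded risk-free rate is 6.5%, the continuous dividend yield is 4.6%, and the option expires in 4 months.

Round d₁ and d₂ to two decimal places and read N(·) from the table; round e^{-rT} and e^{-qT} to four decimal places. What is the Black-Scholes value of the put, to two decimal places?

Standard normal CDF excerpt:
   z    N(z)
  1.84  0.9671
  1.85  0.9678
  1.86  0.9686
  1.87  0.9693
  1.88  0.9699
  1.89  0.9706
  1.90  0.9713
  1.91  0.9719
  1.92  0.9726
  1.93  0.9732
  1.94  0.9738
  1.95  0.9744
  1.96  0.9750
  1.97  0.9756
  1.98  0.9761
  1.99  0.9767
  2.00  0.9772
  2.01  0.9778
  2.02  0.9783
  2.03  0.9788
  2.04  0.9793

£48.20

T = 0.3333;  σ√T = 0.1443
d₁ = [ln(150/200) + (0.065 − 0.046 + ½·0.25²)·0.3333] / (σ√T) = (-0.2877 + 0.0168) / 0.1443 = -1.8771 which rounds to -1.88
d₂ = -1.8771 − 0.1443 = -2.0214 which rounds to -2.02
exp(−qT) = exp(−0.046·0.3333) = 0.9848;  exp(−rT) = exp(−0.065·0.3333) = 0.9786
P = 200·0.9786·N(2.02) − 150·0.9848·N(1.88) = 200·0.9786·0.9783 − 150·0.9848·0.9699 = 191.4729 − 143.2736 = 48.1992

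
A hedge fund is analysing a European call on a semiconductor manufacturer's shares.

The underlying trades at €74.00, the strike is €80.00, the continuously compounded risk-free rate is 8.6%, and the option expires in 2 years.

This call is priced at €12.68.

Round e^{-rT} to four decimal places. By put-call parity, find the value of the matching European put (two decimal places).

e^(−rT) = e^(−0.086·2) = 0.8420
Put-call parity: C − P = S − K·e^(−rT) = 74 − 80·0.8420 = 74 − 67.3600 = 6.6400
P = C − (C − P) = 12.68 − (6.6400) = 6.0400

€6.04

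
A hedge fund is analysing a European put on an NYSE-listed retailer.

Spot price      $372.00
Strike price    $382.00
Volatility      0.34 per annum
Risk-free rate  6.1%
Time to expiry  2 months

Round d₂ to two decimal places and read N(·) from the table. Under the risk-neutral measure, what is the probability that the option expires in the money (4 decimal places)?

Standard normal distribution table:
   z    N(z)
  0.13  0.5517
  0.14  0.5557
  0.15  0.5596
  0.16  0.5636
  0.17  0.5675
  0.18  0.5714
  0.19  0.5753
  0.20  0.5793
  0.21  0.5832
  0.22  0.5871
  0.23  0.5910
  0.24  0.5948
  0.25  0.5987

0.5753

T = 0.1667;  σ√T = 0.1388
d₁ = [ln(372/382) + (0.061 + 0.34²/2)·0.1667] / 0.1388 = [-0.0265 + 0.0198] / 0.1388 = -0.0485 ≈ -0.05
d₂ = d₁ − σ√T = -0.0485 − 0.1388 = -0.1873 ≈ -0.19
Risk-neutral Pr[S_T < K] = N(−d₂) = N(0.19) = 0.5753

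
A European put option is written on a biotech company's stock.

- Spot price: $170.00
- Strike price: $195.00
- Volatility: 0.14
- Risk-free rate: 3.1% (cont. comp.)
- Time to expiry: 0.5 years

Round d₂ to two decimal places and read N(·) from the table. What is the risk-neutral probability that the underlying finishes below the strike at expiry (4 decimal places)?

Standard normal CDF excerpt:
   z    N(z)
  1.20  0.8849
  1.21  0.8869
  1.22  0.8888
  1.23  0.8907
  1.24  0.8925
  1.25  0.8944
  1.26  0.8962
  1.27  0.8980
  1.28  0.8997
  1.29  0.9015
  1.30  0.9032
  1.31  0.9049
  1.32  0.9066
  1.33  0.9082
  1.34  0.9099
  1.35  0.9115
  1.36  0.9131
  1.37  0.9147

0.8997

T = 0.5;  σ√T = 0.0990
d₁ = [ln(170/195) + (0.031 + ½·0.14²)·0.5] / (σ√T) = (-0.1372 + 0.0204) / 0.0990 = -1.1799 which rounds to -1.18
d₂ = -1.1799 − 0.0990 = -1.2789 which rounds to -1.28
Pr(exercise) under Q = N(−d₂) = N(1.28) = 0.8997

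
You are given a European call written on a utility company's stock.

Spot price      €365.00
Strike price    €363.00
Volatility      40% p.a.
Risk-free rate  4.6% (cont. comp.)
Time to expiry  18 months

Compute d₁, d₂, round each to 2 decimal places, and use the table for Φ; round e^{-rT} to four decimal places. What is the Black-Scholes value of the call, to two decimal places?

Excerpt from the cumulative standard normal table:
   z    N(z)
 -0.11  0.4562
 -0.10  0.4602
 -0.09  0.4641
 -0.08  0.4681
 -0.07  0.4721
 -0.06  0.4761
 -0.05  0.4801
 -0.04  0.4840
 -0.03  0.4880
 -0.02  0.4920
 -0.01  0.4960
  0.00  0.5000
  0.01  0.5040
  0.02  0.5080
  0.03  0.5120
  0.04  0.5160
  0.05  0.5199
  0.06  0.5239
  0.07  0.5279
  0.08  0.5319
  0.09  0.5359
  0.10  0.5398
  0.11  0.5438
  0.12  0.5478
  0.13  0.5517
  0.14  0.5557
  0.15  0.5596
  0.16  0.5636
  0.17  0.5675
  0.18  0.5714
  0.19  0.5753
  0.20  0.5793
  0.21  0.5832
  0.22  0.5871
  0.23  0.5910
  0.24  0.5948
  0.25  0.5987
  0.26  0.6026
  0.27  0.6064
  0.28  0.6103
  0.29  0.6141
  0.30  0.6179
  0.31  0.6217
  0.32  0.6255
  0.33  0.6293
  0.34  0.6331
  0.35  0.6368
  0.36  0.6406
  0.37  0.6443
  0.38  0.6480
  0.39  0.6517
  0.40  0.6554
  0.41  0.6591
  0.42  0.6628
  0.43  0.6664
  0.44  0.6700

T = 1.5;  σ√T = 0.4899
d₁ = [ln(365/363) + (0.046 + ½·0.4²)·1.5] / (σ√T) = (0.0055 + 0.1890) / 0.4899 = 0.3970 → 0.40
d₂ = 0.3970 − 0.4899 = -0.0929 → -0.09
e^(−rT) = e^(−0.046·1.5) = 0.9333
C = 365·N(0.40) − 363·0.9333·N(-0.09) = 365·0.6554 − 363·0.9333·0.4641 = 239.2210 − 157.2315 = 81.9895

€81.99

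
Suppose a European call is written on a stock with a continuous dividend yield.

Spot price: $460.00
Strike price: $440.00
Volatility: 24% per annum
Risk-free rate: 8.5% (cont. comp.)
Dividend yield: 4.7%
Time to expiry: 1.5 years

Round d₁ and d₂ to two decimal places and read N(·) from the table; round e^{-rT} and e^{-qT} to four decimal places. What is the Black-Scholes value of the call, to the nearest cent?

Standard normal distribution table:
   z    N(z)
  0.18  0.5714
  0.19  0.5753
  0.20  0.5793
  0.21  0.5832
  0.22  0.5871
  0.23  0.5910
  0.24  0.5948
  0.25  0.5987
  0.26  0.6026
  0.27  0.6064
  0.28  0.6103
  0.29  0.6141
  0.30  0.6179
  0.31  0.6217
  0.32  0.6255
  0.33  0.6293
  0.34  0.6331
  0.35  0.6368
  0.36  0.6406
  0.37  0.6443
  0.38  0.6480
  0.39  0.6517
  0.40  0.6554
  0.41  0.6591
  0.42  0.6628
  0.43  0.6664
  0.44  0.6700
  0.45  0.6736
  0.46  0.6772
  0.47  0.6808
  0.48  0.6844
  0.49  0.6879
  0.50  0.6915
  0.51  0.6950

σ√T = 0.24 × 1.2247 = 0.2939
d₁ = [ln(460/440) + (0.085 − 0.047 + 0.24²/2)·1.5] / 0.2939 = [0.0445 + 0.1002] / 0.2939 = 0.4921 ≈ 0.49
d₂ = d₁ − σ√T = 0.4921 − 0.2939 = 0.1982 ≈ 0.20
e^(−qT) = e^(−0.047·1.5) = 0.9319;  e^(−rT) = e^(−0.085·1.5) = 0.8803
N(d₁) = N(0.49) = 0.6879;  N(d₂) = N(0.20) = 0.5793
C = 460·0.9319·0.6879 − 440·0.8803·0.5793 = 294.8848 − 224.3814 = 70.5034

$70.50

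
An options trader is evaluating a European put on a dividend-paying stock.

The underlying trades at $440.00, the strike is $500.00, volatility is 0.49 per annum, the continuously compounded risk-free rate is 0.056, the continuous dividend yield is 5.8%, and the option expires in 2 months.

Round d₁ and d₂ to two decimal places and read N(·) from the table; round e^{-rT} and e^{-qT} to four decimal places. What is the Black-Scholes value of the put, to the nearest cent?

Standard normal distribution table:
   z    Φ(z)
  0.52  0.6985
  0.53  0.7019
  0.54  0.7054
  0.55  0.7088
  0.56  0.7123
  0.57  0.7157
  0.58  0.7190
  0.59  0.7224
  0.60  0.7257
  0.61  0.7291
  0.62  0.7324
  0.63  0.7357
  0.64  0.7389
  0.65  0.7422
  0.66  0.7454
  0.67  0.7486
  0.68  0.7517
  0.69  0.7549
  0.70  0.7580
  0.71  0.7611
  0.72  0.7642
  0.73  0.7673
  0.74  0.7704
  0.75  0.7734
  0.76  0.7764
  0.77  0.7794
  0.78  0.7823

$74.22

σ√T = 0.49·√0.1667 = 0.2000
d₁ = [ln(440/500) + (0.056 − 0.058 + 0.49²/2)·0.1667] / 0.2000 = [-0.1278 + 0.0197] / 0.2000 = -0.5407 → -0.54
d₂ = d₁ − σ√T = -0.5407 − 0.2000 = -0.7407 → -0.74
exp(−qT) = exp(−0.058·0.1667) = 0.9904;  exp(−rT) = exp(−0.056·0.1667) = 0.9907
P = 500·0.9907·N(0.74) − 440·0.9904·N(0.54) = 500·0.9907·0.7704 − 440·0.9904·0.7054 = 381.6176 − 307.3964 = 74.2212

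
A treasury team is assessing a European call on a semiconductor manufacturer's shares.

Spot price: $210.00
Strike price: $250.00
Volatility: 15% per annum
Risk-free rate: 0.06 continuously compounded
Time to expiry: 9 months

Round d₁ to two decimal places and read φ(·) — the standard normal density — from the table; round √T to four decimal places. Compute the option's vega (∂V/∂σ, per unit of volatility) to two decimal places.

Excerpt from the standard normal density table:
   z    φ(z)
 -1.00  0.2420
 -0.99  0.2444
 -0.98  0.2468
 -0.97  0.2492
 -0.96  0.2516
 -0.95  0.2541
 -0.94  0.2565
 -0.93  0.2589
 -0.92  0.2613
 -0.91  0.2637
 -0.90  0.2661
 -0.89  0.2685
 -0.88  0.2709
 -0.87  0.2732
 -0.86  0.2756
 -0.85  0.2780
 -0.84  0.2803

47.08

σ√T = 0.15 × 0.8660 = 0.1299
ln(S/K) + (r + σ²/2)T = ln(210/250) + (0.06 + 0.15²/2)·0.75 = -0.1744 + 0.0534 = -0.1209
d₁ = -0.1209 / 0.1299 = -0.9308 which rounds to -0.93
√T = √0.75 = 0.8660
φ(d₁) = φ(-0.93) = 0.2589
vega = S·φ(d₁)·√T = 210·0.2589·0.8660 = 47.0836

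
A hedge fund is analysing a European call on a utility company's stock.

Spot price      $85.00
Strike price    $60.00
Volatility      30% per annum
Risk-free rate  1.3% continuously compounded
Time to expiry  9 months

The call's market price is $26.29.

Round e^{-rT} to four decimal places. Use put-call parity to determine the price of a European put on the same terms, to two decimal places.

$0.71

exp(−rT) = exp(−0.013·0.75) = 0.9903
Put-call parity: C − P = S − K·e^(−rT) = 85 − 60·0.9903 = 85 − 59.4180 = 25.5820
P = C − (C − P) = 26.29 − (25.5820) = 0.7080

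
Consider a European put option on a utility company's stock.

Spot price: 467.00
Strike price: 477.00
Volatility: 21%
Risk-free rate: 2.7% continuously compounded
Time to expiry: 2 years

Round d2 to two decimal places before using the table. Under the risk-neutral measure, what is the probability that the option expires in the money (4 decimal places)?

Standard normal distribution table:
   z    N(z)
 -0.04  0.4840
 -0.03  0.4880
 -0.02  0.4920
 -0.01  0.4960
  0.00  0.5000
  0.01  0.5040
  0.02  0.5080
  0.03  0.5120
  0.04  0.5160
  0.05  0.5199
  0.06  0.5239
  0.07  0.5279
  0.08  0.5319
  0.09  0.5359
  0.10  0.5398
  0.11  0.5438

0.5160

σ√T = 0.21·√2 = 0.2970
d₁ = [ln(467/477) + (0.027 + ½·0.21²)·2] / (σ√T) = (-0.0212 + 0.0981) / 0.2970 = 0.2590 which rounds to 0.26
d₂ = 0.2590 − 0.2970 = -0.0380 which rounds to -0.04
Pr(exercise) under Q = N(−d₂) = N(0.04) = 0.5160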